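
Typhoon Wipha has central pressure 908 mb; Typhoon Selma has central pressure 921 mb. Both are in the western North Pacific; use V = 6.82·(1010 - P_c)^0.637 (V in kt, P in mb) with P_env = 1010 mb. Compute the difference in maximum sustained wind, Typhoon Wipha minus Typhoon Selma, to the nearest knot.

11 kt

Typhoon Wipha: ΔP = 102; V ≈ 6.82 × 102^0.637 ≈ 129.80 kt.
Typhoon Selma: ΔP = 89; V ≈ 6.82 × 89^0.637 ≈ 119.00 kt.
Difference ≈ 129.80 − 119.00 = 10.80 → 11 kt.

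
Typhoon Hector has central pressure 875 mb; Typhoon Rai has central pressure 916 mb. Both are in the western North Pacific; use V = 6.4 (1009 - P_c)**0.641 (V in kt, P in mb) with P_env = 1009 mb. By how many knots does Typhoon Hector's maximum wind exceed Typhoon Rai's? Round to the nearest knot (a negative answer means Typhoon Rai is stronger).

31 kt

Typhoon Hector: ΔP = 134; V ≈ 6.4 × 134^0.641 ≈ 147.79 kt.
Typhoon Rai: ΔP = 93; V ≈ 6.4 × 93^0.641 ≈ 116.94 kt.
Difference ≈ 147.79 − 116.94 = 30.85 → 31 kt.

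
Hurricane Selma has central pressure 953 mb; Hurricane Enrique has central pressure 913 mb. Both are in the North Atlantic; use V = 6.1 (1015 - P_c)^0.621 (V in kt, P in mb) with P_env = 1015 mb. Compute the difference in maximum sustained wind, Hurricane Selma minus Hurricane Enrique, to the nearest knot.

-29 kt

Hurricane Selma: ΔP = 62; V ≈ 6.1 × 62^0.621 ≈ 79.14 kt.
Hurricane Enrique: ΔP = 102; V ≈ 6.1 × 102^0.621 ≈ 107.81 kt.
Difference ≈ 79.14 − 107.81 = -28.67 → -29 kt.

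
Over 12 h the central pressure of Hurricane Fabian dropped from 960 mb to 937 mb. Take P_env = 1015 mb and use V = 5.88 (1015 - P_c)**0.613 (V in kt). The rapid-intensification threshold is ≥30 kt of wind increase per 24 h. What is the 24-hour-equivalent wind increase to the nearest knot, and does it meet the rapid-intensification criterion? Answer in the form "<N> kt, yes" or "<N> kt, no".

V₁: ΔP = 55, V ≈ 5.88 × 55^0.613 ≈ 68.58 kt.
V₂: ΔP = 78, V ≈ 5.88 × 78^0.613 ≈ 84.96 kt.
ΔV over 12 h = 16.38 kt → 24 h equivalent = 16.38 × 24/12 ≈ 32.76 kt.
33 kt ≥ 30 kt ⇒ rapid intensification.

33 kt, yes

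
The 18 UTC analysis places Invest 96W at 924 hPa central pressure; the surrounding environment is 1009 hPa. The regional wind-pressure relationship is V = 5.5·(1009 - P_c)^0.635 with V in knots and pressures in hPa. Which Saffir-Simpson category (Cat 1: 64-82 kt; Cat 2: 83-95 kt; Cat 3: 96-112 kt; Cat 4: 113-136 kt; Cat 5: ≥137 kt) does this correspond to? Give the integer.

2

ΔP = 1009 − 924 = 85 hPa.
V ≈ 5.5 × 85^0.635 = 5.5 × 16.80 ≈ 92 kt.
92 kt falls in the Category 2 band.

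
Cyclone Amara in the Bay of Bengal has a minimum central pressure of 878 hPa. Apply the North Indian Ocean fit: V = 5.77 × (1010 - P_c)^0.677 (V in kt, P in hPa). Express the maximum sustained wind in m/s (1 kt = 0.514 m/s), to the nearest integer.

ΔP = 1010 − 878 = 132 hPa.
V ≈ 5.77 × 132^0.677 = 5.77 × 27.266 ≈ 157.327 kt.
157.327 × 0.514 ≈ 80.87 m/s → 81 m/s.

81 m/s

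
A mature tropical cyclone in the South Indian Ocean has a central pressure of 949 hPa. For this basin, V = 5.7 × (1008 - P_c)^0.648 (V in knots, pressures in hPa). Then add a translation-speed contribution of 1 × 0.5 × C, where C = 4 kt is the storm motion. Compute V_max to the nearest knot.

ΔP = 1008 − 949 = 59 hPa.
59^0.648 ≈ 14.045.
V ≈ 5.7 × 14.045 ≈ 80.1 kt.
Translation term: 1 × 0.5 × 4 = 2 kt.
Corrected V ≈ 82.1 kt → 82 kt.

82 kt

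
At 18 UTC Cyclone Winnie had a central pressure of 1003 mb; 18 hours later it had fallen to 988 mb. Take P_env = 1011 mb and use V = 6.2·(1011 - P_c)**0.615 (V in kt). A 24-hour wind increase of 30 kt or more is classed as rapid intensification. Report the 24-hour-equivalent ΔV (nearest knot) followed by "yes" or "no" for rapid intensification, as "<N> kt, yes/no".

27 kt, no

V₁: ΔP = 8, V ≈ 6.2 × 8^0.615 ≈ 22.27 kt.
V₂: ΔP = 23, V ≈ 6.2 × 23^0.615 ≈ 42.64 kt.
ΔV over 18 h = 20.37 kt → 24 h equivalent = 20.37 × 24/18 ≈ 27.16 kt.
27 kt < 30 kt ⇒ not rapid intensification.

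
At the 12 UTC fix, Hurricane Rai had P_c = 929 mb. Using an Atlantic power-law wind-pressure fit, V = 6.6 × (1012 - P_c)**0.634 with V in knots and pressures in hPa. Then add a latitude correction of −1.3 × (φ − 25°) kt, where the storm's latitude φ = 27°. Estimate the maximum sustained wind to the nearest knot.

106 kt

ΔP = 1012 − 929 = 83 mb.
83^0.634 ≈ 16.470.
V ≈ 6.6 × 16.470 ≈ 108.7 kt.
Latitude correction: −1.3 × (27 − 25) = -2.6 kt.
Corrected V ≈ 106.1 kt → 106 kt.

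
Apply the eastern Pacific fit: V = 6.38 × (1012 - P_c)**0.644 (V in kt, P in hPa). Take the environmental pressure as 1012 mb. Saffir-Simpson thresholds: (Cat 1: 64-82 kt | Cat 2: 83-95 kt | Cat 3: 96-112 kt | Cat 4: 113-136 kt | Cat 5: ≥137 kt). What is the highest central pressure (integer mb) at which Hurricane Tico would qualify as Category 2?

958 mb

Category 2 begins at V = 83 kt.
Required ΔP = (83/6.38)^(1/0.644) = 13.009^1.553 ≈ 53.73 mb.
P_c ≤ 1012 − 53.73 = 958.27, so the highest integer P_c is 958 mb.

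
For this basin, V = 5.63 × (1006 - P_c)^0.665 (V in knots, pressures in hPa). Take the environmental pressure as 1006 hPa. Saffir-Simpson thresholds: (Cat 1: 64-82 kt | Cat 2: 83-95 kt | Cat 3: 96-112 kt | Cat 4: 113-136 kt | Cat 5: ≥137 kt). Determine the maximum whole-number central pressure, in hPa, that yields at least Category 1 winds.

967 hPa

Category 1 begins at V = 64 kt.
Required ΔP = (64/5.63)^(1/0.665) = 11.368^1.504 ≈ 38.68 hPa.
P_c ≤ 1006 − 38.68 = 967.32, so the highest integer P_c is 967 hPa.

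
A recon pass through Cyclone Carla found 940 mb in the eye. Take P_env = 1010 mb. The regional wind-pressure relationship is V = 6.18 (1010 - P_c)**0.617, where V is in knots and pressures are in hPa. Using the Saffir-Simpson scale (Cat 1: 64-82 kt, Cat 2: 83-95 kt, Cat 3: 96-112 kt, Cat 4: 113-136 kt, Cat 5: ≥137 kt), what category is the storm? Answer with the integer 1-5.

ΔP = 1010 − 940 = 70 mb.
V ≈ 6.18 × 70^0.617 = 6.18 × 13.75 ≈ 85 kt.
85 kt falls in the Category 2 band.

2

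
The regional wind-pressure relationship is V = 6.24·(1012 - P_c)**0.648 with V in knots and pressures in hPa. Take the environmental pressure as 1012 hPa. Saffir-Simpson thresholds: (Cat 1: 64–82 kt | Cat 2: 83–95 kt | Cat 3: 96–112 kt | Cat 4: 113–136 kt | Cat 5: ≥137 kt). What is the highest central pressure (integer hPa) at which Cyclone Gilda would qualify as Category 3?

944 hPa

Category 3 begins at V = 96 kt.
Required ΔP = (96/6.24)^(1/0.648) = 15.385^1.543 ≈ 67.91 hPa.
P_c ≤ 1012 − 67.91 = 944.09, so the highest integer P_c is 944 hPa.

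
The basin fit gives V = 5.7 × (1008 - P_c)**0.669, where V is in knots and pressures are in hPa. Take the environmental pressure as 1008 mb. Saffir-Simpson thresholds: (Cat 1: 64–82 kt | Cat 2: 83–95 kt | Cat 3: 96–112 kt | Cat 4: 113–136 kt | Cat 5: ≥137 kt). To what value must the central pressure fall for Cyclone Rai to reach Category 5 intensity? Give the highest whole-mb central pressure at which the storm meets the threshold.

Category 5 begins at V = 137 kt.
Required ΔP = (137/5.7)^(1/0.669) = 24.035^1.495 ≈ 115.89 mb.
P_c ≤ 1008 − 115.89 = 892.11, so the highest integer P_c is 892 mb.

892 mb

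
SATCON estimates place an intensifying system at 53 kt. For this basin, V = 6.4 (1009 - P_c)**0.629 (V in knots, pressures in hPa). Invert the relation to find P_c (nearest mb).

ΔP = (V / 6.4)^(1/0.629) = (53/6.4)^1.590.
53/6.4 = 8.281; 8.281^1.590 ≈ 28.81 mb.
P_c = 1009 − 28.81 = 980.19 ≈ 980 mb.

980 mb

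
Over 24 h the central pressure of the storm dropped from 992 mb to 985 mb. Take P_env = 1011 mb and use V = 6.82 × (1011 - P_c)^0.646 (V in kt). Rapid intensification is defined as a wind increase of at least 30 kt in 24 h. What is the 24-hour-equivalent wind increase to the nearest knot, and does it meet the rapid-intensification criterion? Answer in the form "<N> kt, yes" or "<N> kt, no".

V₁: ΔP = 19, V ≈ 6.82 × 19^0.646 ≈ 45.69 kt.
V₂: ΔP = 26, V ≈ 6.82 × 26^0.646 ≈ 55.96 kt.
ΔV over 24 h = 10.27 kt → 24 h equivalent = 10.27 × 24/24 ≈ 10.27 kt.
10 kt < 30 kt ⇒ not rapid intensification.

10 kt, no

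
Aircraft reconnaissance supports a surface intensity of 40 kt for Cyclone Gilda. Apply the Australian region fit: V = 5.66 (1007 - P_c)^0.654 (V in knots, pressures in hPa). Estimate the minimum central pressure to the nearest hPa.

ΔP = (V / 5.66)^(1/0.654) = (40/5.66)^1.529.
40/5.66 = 7.067; 7.067^1.529 ≈ 19.89 hPa.
P_c = 1007 − 19.89 = 987.11 ≈ 987 hPa.

987 hPa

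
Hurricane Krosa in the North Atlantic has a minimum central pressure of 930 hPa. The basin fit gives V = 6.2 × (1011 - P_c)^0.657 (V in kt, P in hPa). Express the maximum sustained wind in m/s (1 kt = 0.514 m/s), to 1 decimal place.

57.2 m/s

ΔP = 1011 − 930 = 81 hPa.
V ≈ 6.2 × 81^0.657 = 6.2 × 17.942 ≈ 111.241 kt.
111.241 × 0.514 ≈ 57.18 m/s → 57.2 m/s.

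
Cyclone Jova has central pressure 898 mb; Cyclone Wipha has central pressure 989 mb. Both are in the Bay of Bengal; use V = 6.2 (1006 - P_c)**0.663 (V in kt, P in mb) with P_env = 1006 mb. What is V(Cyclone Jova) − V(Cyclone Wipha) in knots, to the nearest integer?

98 kt

Cyclone Jova: ΔP = 108; V ≈ 6.2 × 108^0.663 ≈ 138.21 kt.
Cyclone Wipha: ΔP = 17; V ≈ 6.2 × 17^0.663 ≈ 40.57 kt.
Difference ≈ 138.21 − 40.57 = 97.64 → 98 kt.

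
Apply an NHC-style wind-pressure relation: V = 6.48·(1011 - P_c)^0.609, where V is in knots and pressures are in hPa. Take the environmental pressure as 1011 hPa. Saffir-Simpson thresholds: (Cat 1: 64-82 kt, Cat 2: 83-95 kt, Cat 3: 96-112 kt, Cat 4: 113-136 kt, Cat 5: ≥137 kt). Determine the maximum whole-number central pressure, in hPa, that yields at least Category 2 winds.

945 hPa

Category 2 begins at V = 83 kt.
Required ΔP = (83/6.48)^(1/0.609) = 12.809^1.642 ≈ 65.85 hPa.
P_c ≤ 1011 − 65.85 = 945.15, so the highest integer P_c is 945 hPa.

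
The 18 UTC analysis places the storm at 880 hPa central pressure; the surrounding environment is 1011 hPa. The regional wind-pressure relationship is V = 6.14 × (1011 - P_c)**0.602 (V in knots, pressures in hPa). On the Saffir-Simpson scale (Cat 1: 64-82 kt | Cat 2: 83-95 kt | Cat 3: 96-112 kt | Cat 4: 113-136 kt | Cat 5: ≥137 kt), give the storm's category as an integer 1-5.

ΔP = 1011 − 880 = 131 hPa.
V ≈ 6.14 × 131^0.602 = 6.14 × 18.82 ≈ 116 kt.
116 kt falls in the Category 4 band.

4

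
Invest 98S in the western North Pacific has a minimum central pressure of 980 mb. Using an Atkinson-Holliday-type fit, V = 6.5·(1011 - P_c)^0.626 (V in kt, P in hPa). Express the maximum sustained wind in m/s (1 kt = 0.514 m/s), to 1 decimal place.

28.7 m/s

ΔP = 1011 − 980 = 31 mb.
V ≈ 6.5 × 31^0.626 = 6.5 × 8.582 ≈ 55.784 kt.
55.784 × 0.514 ≈ 28.67 m/s → 28.7 m/s.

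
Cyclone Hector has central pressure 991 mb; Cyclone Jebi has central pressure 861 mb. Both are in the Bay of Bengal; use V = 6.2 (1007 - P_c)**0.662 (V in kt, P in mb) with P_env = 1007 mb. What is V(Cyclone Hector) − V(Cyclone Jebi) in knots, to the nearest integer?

Cyclone Hector: ΔP = 16; V ≈ 6.2 × 16^0.662 ≈ 38.86 kt.
Cyclone Jebi: ΔP = 146; V ≈ 6.2 × 146^0.662 ≈ 167.96 kt.
Difference ≈ 38.86 − 167.96 = -129.10 → -129 kt.

-129 kt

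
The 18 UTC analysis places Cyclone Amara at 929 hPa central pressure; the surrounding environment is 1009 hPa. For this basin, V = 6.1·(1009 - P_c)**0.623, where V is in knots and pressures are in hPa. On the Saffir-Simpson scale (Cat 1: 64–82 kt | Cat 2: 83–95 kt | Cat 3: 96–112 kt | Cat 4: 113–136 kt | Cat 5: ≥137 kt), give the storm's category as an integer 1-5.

2

ΔP = 1009 − 929 = 80 hPa.
V ≈ 6.1 × 80^0.623 = 6.1 × 15.33 ≈ 94 kt.
94 kt falls in the Category 2 band.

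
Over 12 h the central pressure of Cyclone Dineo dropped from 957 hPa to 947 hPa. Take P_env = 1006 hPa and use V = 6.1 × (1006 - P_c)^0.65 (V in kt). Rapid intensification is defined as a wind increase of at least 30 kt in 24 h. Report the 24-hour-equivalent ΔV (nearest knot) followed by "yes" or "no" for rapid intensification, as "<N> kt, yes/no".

V₁: ΔP = 49, V ≈ 6.1 × 49^0.65 ≈ 76.55 kt.
V₂: ΔP = 59, V ≈ 6.1 × 59^0.65 ≈ 86.37 kt.
ΔV over 12 h = 9.82 kt → 24 h equivalent = 9.82 × 24/12 ≈ 19.64 kt.
20 kt < 30 kt ⇒ not rapid intensification.

20 kt, no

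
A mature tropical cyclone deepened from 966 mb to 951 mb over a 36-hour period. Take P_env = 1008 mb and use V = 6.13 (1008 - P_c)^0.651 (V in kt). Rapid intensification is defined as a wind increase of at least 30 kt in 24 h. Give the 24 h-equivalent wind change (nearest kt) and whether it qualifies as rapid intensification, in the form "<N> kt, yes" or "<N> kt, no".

10 kt, no

V₁: ΔP = 42, V ≈ 6.13 × 42^0.651 ≈ 69.85 kt.
V₂: ΔP = 57, V ≈ 6.13 × 57^0.651 ≈ 85.22 kt.
ΔV over 36 h = 15.37 kt → 24 h equivalent = 15.37 × 24/36 ≈ 10.25 kt.
10 kt < 30 kt ⇒ not rapid intensification.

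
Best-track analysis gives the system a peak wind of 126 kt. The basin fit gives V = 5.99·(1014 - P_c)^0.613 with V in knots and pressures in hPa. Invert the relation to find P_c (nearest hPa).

870 hPa

ΔP = (V / 5.99)^(1/0.613) = (126/5.99)^1.631.
126/5.99 = 21.035; 21.035^1.631 ≈ 143.93 hPa.
P_c = 1014 − 143.93 = 870.07 ≈ 870 hPa.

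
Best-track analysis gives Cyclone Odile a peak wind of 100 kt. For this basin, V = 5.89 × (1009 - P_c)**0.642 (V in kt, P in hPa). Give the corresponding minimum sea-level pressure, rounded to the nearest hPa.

927 hPa

ΔP = (V / 5.89)^(1/0.642) = (100/5.89)^1.558.
100/5.89 = 16.978; 16.978^1.558 ≈ 82.36 hPa.
P_c = 1009 − 82.36 = 926.64 ≈ 927 hPa.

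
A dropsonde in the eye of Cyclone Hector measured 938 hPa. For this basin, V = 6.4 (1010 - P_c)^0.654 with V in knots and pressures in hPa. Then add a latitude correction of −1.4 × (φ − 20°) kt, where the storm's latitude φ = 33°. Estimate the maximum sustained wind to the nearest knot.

ΔP = 1010 − 938 = 72 hPa.
72^0.654 ≈ 16.394.
V ≈ 6.4 × 16.394 ≈ 104.9 kt.
Latitude correction: −1.4 × (33 − 20) = -18.2 kt.
Corrected V ≈ 86.7 kt → 87 kt.

87 kt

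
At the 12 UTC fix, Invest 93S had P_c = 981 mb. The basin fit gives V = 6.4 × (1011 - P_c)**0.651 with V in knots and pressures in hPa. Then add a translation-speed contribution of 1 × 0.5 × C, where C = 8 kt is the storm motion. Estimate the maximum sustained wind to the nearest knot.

ΔP = 1011 − 981 = 30 mb.
30^0.651 ≈ 9.154.
V ≈ 6.4 × 9.154 ≈ 58.6 kt.
Translation term: 1 × 0.5 × 8 = 4 kt.
Corrected V ≈ 62.6 kt → 63 kt.

63 kt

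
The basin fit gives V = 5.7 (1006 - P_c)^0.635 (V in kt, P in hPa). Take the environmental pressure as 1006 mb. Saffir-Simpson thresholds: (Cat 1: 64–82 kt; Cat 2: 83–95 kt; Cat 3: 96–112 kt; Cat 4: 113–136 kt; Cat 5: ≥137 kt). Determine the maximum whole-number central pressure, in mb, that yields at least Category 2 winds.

938 mb

Category 2 begins at V = 83 kt.
Required ΔP = (83/5.7)^(1/0.635) = 14.561^1.575 ≈ 67.89 mb.
P_c ≤ 1006 − 67.89 = 938.11, so the highest integer P_c is 938 mb.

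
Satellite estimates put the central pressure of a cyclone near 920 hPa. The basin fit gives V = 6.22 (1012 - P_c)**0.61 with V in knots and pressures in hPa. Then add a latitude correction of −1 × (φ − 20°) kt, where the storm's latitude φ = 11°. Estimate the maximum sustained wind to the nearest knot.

107 kt

ΔP = 1012 − 920 = 92 hPa.
92^0.61 ≈ 15.773.
V ≈ 6.22 × 15.773 ≈ 98.1 kt.
Latitude correction: −1 × (11 − 20) = 9 kt.
Corrected V ≈ 107.1 kt → 107 kt.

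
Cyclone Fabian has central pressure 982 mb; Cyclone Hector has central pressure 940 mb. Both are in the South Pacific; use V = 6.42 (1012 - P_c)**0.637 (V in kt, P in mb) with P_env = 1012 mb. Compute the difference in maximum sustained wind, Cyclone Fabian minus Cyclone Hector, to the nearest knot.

Cyclone Fabian: ΔP = 30; V ≈ 6.42 × 30^0.637 ≈ 56.04 kt.
Cyclone Hector: ΔP = 72; V ≈ 6.42 × 72^0.637 ≈ 97.87 kt.
Difference ≈ 56.04 − 97.87 = -41.83 → -42 kt.

-42 kt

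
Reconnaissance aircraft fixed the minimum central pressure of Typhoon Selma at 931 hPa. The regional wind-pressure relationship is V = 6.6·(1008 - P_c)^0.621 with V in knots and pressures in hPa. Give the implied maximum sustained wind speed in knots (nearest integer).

98 kt

ΔP = 1008 − 931 = 77 hPa.
77^0.621 ≈ 14.843.
V ≈ 6.6 × 14.843 ≈ 98.0 kt.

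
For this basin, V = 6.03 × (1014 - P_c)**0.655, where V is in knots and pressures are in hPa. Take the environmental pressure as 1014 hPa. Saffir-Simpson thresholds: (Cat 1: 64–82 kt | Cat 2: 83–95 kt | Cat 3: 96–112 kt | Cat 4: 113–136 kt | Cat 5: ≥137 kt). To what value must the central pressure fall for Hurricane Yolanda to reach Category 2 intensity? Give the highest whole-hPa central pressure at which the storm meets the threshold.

Category 2 begins at V = 83 kt.
Required ΔP = (83/6.03)^(1/0.655) = 13.765^1.527 ≈ 54.77 hPa.
P_c ≤ 1014 − 54.77 = 959.23, so the highest integer P_c is 959 hPa.

959 hPa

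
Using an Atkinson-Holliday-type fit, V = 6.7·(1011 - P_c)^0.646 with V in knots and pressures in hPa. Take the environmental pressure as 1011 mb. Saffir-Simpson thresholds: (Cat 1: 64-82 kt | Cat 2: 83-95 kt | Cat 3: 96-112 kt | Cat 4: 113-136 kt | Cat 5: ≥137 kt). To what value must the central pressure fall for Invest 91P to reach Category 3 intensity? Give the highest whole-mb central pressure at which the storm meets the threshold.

949 mb

Category 3 begins at V = 96 kt.
Required ΔP = (96/6.7)^(1/0.646) = 14.328^1.548 ≈ 61.63 mb.
P_c ≤ 1011 − 61.63 = 949.37, so the highest integer P_c is 949 mb.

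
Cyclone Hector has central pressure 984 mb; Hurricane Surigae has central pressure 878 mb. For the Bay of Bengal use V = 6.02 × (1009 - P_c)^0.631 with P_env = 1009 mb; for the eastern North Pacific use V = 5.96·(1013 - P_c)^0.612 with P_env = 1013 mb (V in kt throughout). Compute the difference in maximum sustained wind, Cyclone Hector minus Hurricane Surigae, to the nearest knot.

-74 kt

Cyclone Hector: ΔP = 25; V ≈ 6.02 × 25^0.631 ≈ 45.89 kt.
Hurricane Surigae: ΔP = 135; V ≈ 5.96 × 135^0.612 ≈ 119.95 kt.
Difference ≈ 45.89 − 119.95 = -74.06 → -74 kt.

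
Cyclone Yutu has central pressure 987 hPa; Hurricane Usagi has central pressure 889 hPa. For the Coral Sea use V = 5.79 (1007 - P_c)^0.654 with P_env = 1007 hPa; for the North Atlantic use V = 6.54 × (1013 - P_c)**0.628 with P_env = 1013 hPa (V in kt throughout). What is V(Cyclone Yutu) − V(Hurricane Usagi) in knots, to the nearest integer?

Cyclone Yutu: ΔP = 20; V ≈ 5.79 × 20^0.654 ≈ 41.07 kt.
Hurricane Usagi: ΔP = 124; V ≈ 6.54 × 124^0.628 ≈ 134.97 kt.
Difference ≈ 41.07 − 134.97 = -93.90 → -94 kt.

-94 kt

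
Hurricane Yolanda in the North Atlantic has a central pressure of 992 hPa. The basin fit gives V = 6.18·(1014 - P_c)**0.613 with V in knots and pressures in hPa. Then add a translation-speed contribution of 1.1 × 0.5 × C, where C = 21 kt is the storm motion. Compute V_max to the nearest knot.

53 kt

ΔP = 1014 − 992 = 22 hPa.
22^0.613 ≈ 6.651.
V ≈ 6.18 × 6.651 ≈ 41.1 kt.
Translation term: 1.1 × 0.5 × 21 = 11.55 kt.
Corrected V ≈ 52.65 kt → 53 kt.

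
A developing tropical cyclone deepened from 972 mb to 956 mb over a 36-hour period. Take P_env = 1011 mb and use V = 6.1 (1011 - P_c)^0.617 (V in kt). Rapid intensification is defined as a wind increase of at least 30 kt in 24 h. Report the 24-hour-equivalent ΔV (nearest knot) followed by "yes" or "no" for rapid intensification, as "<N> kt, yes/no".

V₁: ΔP = 39, V ≈ 6.1 × 39^0.617 ≈ 58.48 kt.
V₂: ΔP = 55, V ≈ 6.1 × 55^0.617 ≈ 72.30 kt.
ΔV over 36 h = 13.82 kt → 24 h equivalent = 13.82 × 24/36 ≈ 9.21 kt.
9 kt < 30 kt ⇒ not rapid intensification.

9 kt, no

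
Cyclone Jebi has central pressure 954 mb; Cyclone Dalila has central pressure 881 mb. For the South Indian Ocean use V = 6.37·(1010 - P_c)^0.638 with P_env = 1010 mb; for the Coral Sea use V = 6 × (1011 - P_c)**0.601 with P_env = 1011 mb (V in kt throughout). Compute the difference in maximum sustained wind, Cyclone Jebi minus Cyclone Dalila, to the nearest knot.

-29 kt

Cyclone Jebi: ΔP = 56; V ≈ 6.37 × 56^0.638 ≈ 83.08 kt.
Cyclone Dalila: ΔP = 130; V ≈ 6 × 130^0.601 ≈ 111.85 kt.
Difference ≈ 83.08 − 111.85 = -28.77 → -29 kt.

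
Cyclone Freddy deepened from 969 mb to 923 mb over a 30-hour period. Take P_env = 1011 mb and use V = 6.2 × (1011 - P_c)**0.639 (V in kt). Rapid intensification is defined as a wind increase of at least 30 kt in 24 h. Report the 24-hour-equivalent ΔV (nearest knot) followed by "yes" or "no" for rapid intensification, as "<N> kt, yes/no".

V₁: ΔP = 42, V ≈ 6.2 × 42^0.639 ≈ 67.55 kt.
V₂: ΔP = 88, V ≈ 6.2 × 88^0.639 ≈ 108.37 kt.
ΔV over 30 h = 40.82 kt → 24 h equivalent = 40.82 × 24/30 ≈ 32.66 kt.
33 kt ≥ 30 kt ⇒ rapid intensification.

33 kt, yes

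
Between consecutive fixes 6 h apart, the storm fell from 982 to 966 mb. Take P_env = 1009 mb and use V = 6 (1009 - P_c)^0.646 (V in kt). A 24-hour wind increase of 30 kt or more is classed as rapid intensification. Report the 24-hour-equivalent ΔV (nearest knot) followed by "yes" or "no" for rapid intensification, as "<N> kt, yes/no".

V₁: ΔP = 27, V ≈ 6 × 27^0.646 ≈ 50.44 kt.
V₂: ΔP = 43, V ≈ 6 × 43^0.646 ≈ 68.14 kt.
ΔV over 6 h = 17.70 kt → 24 h equivalent = 17.70 × 24/6 ≈ 70.80 kt.
71 kt ≥ 30 kt ⇒ rapid intensification.

71 kt, yes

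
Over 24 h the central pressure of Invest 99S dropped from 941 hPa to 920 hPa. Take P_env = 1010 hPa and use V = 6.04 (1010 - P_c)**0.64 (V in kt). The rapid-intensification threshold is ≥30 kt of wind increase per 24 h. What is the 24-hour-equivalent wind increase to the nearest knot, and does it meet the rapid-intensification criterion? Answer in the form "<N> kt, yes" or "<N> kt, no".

17 kt, no

V₁: ΔP = 69, V ≈ 6.04 × 69^0.64 ≈ 90.76 kt.
V₂: ΔP = 90, V ≈ 6.04 × 90^0.64 ≈ 107.59 kt.
ΔV over 24 h = 16.83 kt → 24 h equivalent = 16.83 × 24/24 ≈ 16.83 kt.
17 kt < 30 kt ⇒ not rapid intensification.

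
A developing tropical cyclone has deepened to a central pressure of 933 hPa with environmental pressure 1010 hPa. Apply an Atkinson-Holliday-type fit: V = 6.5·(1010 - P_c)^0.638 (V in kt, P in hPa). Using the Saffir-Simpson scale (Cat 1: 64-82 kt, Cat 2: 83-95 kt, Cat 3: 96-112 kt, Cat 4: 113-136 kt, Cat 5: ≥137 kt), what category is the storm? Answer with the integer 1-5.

ΔP = 1010 − 933 = 77 hPa.
V ≈ 6.5 × 77^0.638 = 6.5 × 15.98 ≈ 104 kt.
104 kt falls in the Category 3 band.

3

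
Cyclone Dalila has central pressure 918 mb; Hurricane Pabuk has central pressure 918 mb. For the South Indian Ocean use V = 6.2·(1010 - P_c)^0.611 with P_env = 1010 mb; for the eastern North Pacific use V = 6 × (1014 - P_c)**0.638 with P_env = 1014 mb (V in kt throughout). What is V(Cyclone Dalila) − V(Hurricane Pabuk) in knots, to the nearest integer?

Cyclone Dalila: ΔP = 92; V ≈ 6.2 × 92^0.611 ≈ 98.23 kt.
Hurricane Pabuk: ΔP = 96; V ≈ 6 × 96^0.638 ≈ 110.37 kt.
Difference ≈ 98.23 − 110.37 = -12.14 → -12 kt.

-12 kt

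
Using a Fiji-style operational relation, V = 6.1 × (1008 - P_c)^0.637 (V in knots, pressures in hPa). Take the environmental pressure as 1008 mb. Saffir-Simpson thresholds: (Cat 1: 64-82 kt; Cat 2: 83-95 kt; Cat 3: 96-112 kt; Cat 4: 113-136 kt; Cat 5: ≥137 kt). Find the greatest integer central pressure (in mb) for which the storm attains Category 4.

Category 4 begins at V = 113 kt.
Required ΔP = (113/6.1)^(1/0.637) = 18.525^1.570 ≈ 97.77 mb.
P_c ≤ 1008 − 97.77 = 910.23, so the highest integer P_c is 910 mb.

910 mb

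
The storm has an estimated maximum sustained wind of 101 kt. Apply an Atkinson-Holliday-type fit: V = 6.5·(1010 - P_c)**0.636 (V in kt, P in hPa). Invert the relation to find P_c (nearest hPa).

ΔP = (V / 6.5)^(1/0.636) = (101/6.5)^1.572.
101/6.5 = 15.538; 15.538^1.572 ≈ 74.69 hPa.
P_c = 1010 − 74.69 = 935.31 ≈ 935 hPa.

935 hPa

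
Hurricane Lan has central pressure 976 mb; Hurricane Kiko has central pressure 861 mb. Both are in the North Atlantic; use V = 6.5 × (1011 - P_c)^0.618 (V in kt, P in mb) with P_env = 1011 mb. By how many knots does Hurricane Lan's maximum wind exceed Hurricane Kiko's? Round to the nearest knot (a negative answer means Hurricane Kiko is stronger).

-85 kt

Hurricane Lan: ΔP = 35; V ≈ 6.5 × 35^0.618 ≈ 58.50 kt.
Hurricane Kiko: ΔP = 150; V ≈ 6.5 × 150^0.618 ≈ 143.79 kt.
Difference ≈ 58.50 − 143.79 = -85.29 → -85 kt.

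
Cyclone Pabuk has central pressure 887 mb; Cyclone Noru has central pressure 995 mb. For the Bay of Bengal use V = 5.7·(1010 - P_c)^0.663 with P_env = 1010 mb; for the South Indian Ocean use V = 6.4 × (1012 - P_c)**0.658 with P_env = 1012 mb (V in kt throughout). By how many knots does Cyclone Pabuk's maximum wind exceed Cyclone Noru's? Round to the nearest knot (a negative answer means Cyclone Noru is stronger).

97 kt

Cyclone Pabuk: ΔP = 123; V ≈ 5.7 × 123^0.663 ≈ 138.51 kt.
Cyclone Noru: ΔP = 17; V ≈ 6.4 × 17^0.658 ≈ 41.29 kt.
Difference ≈ 138.51 − 41.29 = 97.22 → 97 kt.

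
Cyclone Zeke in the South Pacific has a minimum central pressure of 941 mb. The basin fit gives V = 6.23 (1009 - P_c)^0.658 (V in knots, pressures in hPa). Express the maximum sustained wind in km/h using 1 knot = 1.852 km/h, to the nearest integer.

ΔP = 1009 − 941 = 68 mb.
V ≈ 6.23 × 68^0.658 = 6.23 × 16.062 ≈ 100.064 kt.
100.064 × 1.852 ≈ 185.32 km/h → 185 km/h.

185 km/h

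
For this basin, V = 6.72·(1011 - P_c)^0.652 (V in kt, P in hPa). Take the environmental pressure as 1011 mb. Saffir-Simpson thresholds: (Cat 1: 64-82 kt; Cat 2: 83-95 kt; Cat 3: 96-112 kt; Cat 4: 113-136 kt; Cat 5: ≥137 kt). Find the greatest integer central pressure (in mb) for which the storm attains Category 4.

Category 4 begins at V = 113 kt.
Required ΔP = (113/6.72)^(1/0.652) = 16.815^1.534 ≈ 75.84 mb.
P_c ≤ 1011 − 75.84 = 935.16, so the highest integer P_c is 935 mb.

935 mb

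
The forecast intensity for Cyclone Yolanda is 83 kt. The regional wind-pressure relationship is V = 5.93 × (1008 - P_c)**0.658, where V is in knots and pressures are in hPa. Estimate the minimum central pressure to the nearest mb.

953 mb

ΔP = (V / 5.93)^(1/0.658) = (83/5.93)^1.520.
83/5.93 = 13.997; 13.997^1.520 ≈ 55.17 mb.
P_c = 1008 − 55.17 = 952.83 ≈ 953 mb.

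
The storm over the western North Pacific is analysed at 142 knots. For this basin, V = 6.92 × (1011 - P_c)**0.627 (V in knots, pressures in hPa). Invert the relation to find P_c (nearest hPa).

887 hPa

ΔP = (V / 6.92)^(1/0.627) = (142/6.92)^1.595.
142/6.92 = 20.520; 20.520^1.595 ≈ 123.82 hPa.
P_c = 1011 − 123.82 = 887.18 ≈ 887 hPa.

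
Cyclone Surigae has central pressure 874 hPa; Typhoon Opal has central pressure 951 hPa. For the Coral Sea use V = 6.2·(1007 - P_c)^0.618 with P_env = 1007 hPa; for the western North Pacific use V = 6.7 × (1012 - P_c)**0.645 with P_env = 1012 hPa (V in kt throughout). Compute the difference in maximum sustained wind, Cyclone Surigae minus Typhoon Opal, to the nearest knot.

Cyclone Surigae: ΔP = 133; V ≈ 6.2 × 133^0.618 ≈ 127.33 kt.
Typhoon Opal: ΔP = 61; V ≈ 6.7 × 61^0.645 ≈ 94.98 kt.
Difference ≈ 127.33 − 94.98 = 32.35 → 32 kt.

32 kt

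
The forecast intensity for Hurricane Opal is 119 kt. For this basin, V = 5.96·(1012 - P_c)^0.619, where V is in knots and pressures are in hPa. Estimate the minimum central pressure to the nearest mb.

886 mb

ΔP = (V / 5.96)^(1/0.619) = (119/5.96)^1.616.
119/5.96 = 19.966; 19.966^1.616 ≈ 126.08 mb.
P_c = 1012 − 126.08 = 885.92 ≈ 886 mb.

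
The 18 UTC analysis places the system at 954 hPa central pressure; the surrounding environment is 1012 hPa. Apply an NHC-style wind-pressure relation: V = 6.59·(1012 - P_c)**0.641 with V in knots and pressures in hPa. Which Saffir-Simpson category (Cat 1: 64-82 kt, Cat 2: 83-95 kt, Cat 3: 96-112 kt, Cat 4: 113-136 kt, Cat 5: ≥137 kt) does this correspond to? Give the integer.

ΔP = 1012 − 954 = 58 hPa.
V ≈ 6.59 × 58^0.641 = 6.59 × 13.50 ≈ 89 kt.
89 kt falls in the Category 2 band.

2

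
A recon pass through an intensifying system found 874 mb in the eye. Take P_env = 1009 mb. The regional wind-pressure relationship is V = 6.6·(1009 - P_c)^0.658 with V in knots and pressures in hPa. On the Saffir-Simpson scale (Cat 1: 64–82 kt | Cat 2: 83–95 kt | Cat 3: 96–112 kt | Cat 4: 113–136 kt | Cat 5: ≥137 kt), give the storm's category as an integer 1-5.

ΔP = 1009 − 874 = 135 mb.
V ≈ 6.6 × 135^0.658 = 6.6 × 25.22 ≈ 166 kt.
166 kt falls in the Category 5 band.

5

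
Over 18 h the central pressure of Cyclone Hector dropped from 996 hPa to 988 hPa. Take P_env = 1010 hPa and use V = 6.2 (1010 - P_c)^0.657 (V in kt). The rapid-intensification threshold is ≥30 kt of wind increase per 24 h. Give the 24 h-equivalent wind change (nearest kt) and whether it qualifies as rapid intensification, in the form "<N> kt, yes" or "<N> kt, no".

V₁: ΔP = 14, V ≈ 6.2 × 14^0.657 ≈ 35.11 kt.
V₂: ΔP = 22, V ≈ 6.2 × 22^0.657 ≈ 47.25 kt.
ΔV over 18 h = 12.14 kt → 24 h equivalent = 12.14 × 24/18 ≈ 16.19 kt.
16 kt < 30 kt ⇒ not rapid intensification.

16 kt, no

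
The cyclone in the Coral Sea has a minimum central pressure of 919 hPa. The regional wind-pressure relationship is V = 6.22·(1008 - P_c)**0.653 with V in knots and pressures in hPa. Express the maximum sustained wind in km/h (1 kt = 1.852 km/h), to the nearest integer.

216 km/h

ΔP = 1008 − 919 = 89 hPa.
V ≈ 6.22 × 89^0.653 = 6.22 × 18.748 ≈ 116.612 kt.
116.612 × 1.852 ≈ 215.96 km/h → 216 km/h.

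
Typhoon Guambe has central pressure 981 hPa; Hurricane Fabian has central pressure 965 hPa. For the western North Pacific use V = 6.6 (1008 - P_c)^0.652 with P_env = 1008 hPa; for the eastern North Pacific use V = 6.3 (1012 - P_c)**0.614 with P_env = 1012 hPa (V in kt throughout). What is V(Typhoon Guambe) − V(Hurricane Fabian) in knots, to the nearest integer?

-10 kt

Typhoon Guambe: ΔP = 27; V ≈ 6.6 × 27^0.652 ≈ 56.60 kt.
Hurricane Fabian: ΔP = 47; V ≈ 6.3 × 47^0.614 ≈ 66.99 kt.
Difference ≈ 56.60 − 66.99 = -10.39 → -10 kt.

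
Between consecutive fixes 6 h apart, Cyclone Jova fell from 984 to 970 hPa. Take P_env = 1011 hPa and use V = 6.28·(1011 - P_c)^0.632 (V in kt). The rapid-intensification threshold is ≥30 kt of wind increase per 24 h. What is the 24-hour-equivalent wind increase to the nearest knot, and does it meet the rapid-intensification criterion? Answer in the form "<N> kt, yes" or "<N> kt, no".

V₁: ΔP = 27, V ≈ 6.28 × 27^0.632 ≈ 50.42 kt.
V₂: ΔP = 41, V ≈ 6.28 × 41^0.632 ≈ 65.65 kt.
ΔV over 6 h = 15.23 kt → 24 h equivalent = 15.23 × 24/6 ≈ 60.92 kt.
61 kt ≥ 30 kt ⇒ rapid intensification.

61 kt, yes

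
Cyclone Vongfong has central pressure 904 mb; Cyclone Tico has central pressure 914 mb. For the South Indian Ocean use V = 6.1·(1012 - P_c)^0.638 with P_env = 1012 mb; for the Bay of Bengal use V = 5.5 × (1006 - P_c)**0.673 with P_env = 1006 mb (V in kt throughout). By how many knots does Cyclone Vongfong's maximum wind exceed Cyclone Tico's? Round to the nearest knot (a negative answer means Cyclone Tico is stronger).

Cyclone Vongfong: ΔP = 108; V ≈ 6.1 × 108^0.638 ≈ 120.96 kt.
Cyclone Tico: ΔP = 92; V ≈ 5.5 × 92^0.673 ≈ 115.34 kt.
Difference ≈ 120.96 − 115.34 = 5.62 → 6 kt.

6 kt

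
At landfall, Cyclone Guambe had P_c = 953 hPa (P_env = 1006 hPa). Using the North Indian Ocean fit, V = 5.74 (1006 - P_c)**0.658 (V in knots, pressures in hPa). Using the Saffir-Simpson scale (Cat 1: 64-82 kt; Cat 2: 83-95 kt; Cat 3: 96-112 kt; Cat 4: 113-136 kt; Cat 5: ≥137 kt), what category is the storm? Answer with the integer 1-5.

1

ΔP = 1006 − 953 = 53 hPa.
V ≈ 5.74 × 53^0.658 = 5.74 × 13.63 ≈ 78 kt.
78 kt falls in the Category 1 band.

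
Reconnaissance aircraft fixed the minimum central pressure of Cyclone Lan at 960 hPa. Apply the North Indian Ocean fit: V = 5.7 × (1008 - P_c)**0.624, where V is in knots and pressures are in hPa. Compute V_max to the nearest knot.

64 kt

ΔP = 1008 − 960 = 48 hPa.
48^0.624 ≈ 11.197.
V ≈ 5.7 × 11.197 ≈ 63.8 kt.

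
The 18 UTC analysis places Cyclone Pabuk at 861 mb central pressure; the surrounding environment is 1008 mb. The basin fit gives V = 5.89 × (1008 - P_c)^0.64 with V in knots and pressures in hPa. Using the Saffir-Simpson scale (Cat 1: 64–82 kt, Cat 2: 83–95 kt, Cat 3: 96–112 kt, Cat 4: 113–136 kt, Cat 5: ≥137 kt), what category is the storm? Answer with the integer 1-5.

5

ΔP = 1008 − 861 = 147 mb.
V ≈ 5.89 × 147^0.64 = 5.89 × 24.38 ≈ 144 kt.
144 kt falls in the Category 5 band.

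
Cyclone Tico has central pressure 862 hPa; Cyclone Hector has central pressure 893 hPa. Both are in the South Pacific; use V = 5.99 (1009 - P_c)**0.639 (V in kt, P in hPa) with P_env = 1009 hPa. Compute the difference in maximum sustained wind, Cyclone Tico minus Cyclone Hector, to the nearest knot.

Cyclone Tico: ΔP = 147; V ≈ 5.99 × 147^0.639 ≈ 145.33 kt.
Cyclone Hector: ΔP = 116; V ≈ 5.99 × 116^0.639 ≈ 124.92 kt.
Difference ≈ 145.33 − 124.92 = 20.41 → 20 kt.

20 kt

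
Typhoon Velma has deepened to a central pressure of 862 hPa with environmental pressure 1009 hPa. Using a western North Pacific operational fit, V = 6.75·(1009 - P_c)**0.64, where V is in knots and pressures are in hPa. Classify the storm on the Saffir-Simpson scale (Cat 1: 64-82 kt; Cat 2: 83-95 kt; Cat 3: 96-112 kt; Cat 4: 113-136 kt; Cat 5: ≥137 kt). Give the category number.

5

ΔP = 1009 − 862 = 147 hPa.
V ≈ 6.75 × 147^0.64 = 6.75 × 24.38 ≈ 165 kt.
165 kt falls in the Category 5 band.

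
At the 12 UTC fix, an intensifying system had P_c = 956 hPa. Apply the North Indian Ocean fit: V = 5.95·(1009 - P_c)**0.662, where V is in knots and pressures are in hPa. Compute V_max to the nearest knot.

82 kt

ΔP = 1009 − 956 = 53 hPa.
53^0.662 ≈ 13.851.
V ≈ 5.95 × 13.851 ≈ 82.4 kt.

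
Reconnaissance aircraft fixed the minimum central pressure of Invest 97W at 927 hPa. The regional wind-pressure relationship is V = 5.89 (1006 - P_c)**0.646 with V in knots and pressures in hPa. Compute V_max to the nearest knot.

ΔP = 1006 − 927 = 79 hPa.
79^0.646 ≈ 16.822.
V ≈ 5.89 × 16.822 ≈ 99.1 kt.

99 kt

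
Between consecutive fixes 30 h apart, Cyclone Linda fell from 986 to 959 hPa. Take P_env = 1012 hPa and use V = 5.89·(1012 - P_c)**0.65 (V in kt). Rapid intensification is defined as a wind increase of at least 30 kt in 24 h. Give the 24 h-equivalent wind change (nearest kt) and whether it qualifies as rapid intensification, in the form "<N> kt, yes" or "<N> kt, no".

V₁: ΔP = 26, V ≈ 5.89 × 26^0.65 ≈ 48.96 kt.
V₂: ΔP = 53, V ≈ 5.89 × 53^0.65 ≈ 77.78 kt.
ΔV over 30 h = 28.82 kt → 24 h equivalent = 28.82 × 24/30 ≈ 23.06 kt.
23 kt < 30 kt ⇒ not rapid intensification.

23 kt, no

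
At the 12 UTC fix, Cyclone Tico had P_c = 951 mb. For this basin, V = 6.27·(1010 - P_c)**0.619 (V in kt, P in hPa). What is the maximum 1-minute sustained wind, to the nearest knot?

ΔP = 1010 − 951 = 59 mb.
59^0.619 ≈ 12.478.
V ≈ 6.27 × 12.478 ≈ 78.2 kt.

78 kt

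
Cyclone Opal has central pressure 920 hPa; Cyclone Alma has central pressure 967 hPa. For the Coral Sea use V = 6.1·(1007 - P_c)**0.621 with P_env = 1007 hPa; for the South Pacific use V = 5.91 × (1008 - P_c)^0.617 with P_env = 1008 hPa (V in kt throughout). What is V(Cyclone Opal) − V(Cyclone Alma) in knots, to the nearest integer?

39 kt

Cyclone Opal: ΔP = 87; V ≈ 6.1 × 87^0.621 ≈ 97.67 kt.
Cyclone Alma: ΔP = 41; V ≈ 5.91 × 41^0.617 ≈ 58.44 kt.
Difference ≈ 97.67 − 58.44 = 39.23 → 39 kt.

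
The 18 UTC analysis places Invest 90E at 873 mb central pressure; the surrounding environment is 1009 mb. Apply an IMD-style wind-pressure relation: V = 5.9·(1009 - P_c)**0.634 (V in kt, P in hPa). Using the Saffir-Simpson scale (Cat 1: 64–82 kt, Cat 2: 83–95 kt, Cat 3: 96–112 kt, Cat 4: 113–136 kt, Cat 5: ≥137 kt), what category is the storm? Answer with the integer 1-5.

ΔP = 1009 − 873 = 136 mb.
V ≈ 5.9 × 136^0.634 = 5.9 × 22.52 ≈ 133 kt.
133 kt falls in the Category 4 band.

4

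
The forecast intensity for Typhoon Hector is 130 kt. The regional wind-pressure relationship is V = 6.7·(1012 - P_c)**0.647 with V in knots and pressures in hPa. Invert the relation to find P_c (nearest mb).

ΔP = (V / 6.7)^(1/0.647) = (130/6.7)^1.546.
130/6.7 = 19.403; 19.403^1.546 ≈ 97.84 mb.
P_c = 1012 − 97.84 = 914.16 ≈ 914 mb.

914 mb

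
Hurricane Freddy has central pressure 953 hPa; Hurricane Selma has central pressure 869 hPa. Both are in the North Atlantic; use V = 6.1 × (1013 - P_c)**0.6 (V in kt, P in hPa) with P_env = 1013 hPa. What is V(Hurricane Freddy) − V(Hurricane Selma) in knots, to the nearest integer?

Hurricane Freddy: ΔP = 60; V ≈ 6.1 × 60^0.6 ≈ 71.16 kt.
Hurricane Selma: ΔP = 144; V ≈ 6.1 × 144^0.6 ≈ 120.32 kt.
Difference ≈ 71.16 − 120.32 = -49.16 → -49 kt.

-49 kt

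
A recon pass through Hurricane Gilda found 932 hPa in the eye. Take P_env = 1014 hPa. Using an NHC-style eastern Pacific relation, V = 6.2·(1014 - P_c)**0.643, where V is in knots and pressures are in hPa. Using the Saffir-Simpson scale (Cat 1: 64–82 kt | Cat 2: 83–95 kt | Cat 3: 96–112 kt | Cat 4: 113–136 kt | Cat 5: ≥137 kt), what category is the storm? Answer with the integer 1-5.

ΔP = 1014 − 932 = 82 hPa.
V ≈ 6.2 × 82^0.643 = 6.2 × 17.01 ≈ 105 kt.
105 kt falls in the Category 3 band.

3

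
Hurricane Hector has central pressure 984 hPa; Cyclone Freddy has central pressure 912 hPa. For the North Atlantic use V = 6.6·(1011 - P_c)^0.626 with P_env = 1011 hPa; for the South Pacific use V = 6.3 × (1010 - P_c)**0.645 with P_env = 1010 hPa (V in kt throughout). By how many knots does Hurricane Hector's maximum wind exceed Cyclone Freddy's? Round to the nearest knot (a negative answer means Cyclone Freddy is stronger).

-69 kt

Hurricane Hector: ΔP = 27; V ≈ 6.6 × 27^0.626 ≈ 51.95 kt.
Cyclone Freddy: ΔP = 98; V ≈ 6.3 × 98^0.645 ≈ 121.25 kt.
Difference ≈ 51.95 − 121.25 = -69.30 → -69 kt.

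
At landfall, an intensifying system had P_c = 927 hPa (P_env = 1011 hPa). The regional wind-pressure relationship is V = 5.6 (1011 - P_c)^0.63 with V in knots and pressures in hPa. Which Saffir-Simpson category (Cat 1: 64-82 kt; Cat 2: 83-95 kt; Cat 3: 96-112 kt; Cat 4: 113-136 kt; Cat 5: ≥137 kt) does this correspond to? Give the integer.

2

ΔP = 1011 − 927 = 84 hPa.
V ≈ 5.6 × 84^0.63 = 5.6 × 16.30 ≈ 91 kt.
91 kt falls in the Category 2 band.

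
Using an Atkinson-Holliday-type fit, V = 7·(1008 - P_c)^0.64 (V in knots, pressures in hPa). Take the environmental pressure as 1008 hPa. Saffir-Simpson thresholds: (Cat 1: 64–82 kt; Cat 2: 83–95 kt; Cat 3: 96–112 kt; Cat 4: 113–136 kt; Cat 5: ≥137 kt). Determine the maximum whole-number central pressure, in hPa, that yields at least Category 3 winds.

948 hPa

Category 3 begins at V = 96 kt.
Required ΔP = (96/7)^(1/0.64) = 13.714^1.562 ≈ 59.82 hPa.
P_c ≤ 1008 − 59.82 = 948.18, so the highest integer P_c is 948 hPa.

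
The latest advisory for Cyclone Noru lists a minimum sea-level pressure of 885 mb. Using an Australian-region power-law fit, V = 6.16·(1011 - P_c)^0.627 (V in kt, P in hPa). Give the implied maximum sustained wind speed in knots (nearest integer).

128 kt

ΔP = 1011 − 885 = 126 mb.
126^0.627 ≈ 20.746.
V ≈ 6.16 × 20.746 ≈ 127.8 kt.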